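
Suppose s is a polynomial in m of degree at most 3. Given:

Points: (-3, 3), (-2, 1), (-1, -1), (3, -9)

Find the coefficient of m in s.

-2

Write s(m) = am³ + bm² + cm + d; the 4 given values yield a linear system in the 4 coefficients.
Solving, the top 2 coefficients vanish, and s(m) = -2m - 3.
The coefficient of m is -2.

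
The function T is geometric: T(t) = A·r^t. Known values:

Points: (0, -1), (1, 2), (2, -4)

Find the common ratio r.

Consecutive ratio: 2/(-1) = -2, and -4/2 = -2, so r = -2.
Then A·(-2)^0 = -1 gives A = -1, and T(t) = -1·(-2)^t.

-2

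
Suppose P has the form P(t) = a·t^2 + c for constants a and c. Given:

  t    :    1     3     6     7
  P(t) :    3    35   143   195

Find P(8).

255

From P(1) = 3 and P(3) = 35: 1a + c = 3 and 9a + c = 35.
Subtracting: 8a = 32, so a = 4; then c = 3 − 4·1 = -1.
So P(t) = 4t² − 1, and P(8) = 255.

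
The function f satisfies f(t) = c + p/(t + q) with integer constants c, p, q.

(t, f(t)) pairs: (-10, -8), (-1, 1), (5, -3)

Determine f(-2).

4

(f(t) − c)(t + q) = p for each data point; the three points give a linear system in c and q, then p follows.
Solving: c = -5, q = 4, p = 18, so f(t) = -5 + 18/(t + 4).
Then f(-2) = -5 + 18/2 = 4.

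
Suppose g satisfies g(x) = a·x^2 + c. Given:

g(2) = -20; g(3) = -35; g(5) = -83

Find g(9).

-251

From g(2) = -20 and g(3) = -35: 4a + c = -20 and 9a + c = -35.
Subtracting: 5a = -15, so a = -3; then c = -20 − (-3)·4 = -8.
So g(x) = -3x² − 8, and g(9) = -251.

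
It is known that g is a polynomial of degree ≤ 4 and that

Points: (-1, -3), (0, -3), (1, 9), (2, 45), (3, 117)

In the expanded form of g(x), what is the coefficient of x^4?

First differences: 0, 12, 36, 72. Second differences: 12, 24, 36. Third differences: 12, 12.
Level-3 differences are constant, so g has degree 3.
Fitting a degree-3 polynomial gives g(x) = 2x³ + 6x² + 4x - 3.
The coefficient of x^4 is 0.

0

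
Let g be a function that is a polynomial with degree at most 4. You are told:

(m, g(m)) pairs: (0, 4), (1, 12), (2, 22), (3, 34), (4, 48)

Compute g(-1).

Write g(m) = am^4 + bm³ + cm² + dm + e; the 5 given values yield a linear system in the 5 coefficients.
Solving, the top 2 coefficients vanish, and g(m) = m² + 7m + 4.
Then g(-1) = -2.

-2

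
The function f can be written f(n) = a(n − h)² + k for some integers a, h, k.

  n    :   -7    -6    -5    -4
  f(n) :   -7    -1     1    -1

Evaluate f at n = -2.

First differences 6, 2, -2; second difference -4 = 2a, so a = -2.
Expanding, the n-coefficient is −2ah = 4h; matching it to the data gives h = -5, and then k = 1.
So f(n) = -2(n + 5)² + 1.
f(-2) = -2·3² + 1 = -17.

-17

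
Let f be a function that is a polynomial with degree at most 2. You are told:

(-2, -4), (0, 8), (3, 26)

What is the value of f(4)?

Write f(t) = at² + bt + c; the 3 given values yield a linear system in the 3 coefficients.
Solving, the leading coefficient vanishes, and f(t) = 6t + 8.
Then f(4) = 32.

32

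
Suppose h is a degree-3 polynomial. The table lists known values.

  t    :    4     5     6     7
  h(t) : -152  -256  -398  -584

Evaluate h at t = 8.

-820

Write h(t) = at³ + bt² + ct + d; the 4 given values yield a linear system in the 4 coefficients.
Solving, h(t) = -t³ - 4t² - 7t + 4.
Then h(8) = -820.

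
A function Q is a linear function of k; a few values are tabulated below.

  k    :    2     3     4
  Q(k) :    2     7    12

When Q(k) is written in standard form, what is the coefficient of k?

Write Q(k) = ak + b; the 3 given values yield a linear system in the 2 coefficients.
Solving, Q(k) = 5k - 8.
The coefficient of k is 5.

5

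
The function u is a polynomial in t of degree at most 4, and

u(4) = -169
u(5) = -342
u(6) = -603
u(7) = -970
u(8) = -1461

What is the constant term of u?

3

First differences: -173, -261, -367, -491. Second differences: -88, -106, -124. Third differences: -18, -18.
Level-3 differences are constant, so u has degree 3.
Fitting a degree-3 polynomial gives u(t) = -3t³ + t² + t + 3.
The constant term is u(0) = 3.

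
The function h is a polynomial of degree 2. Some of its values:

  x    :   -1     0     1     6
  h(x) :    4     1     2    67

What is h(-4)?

37

Write h(x) = ax² + bx + c; the 4 given values yield a linear system in the 3 coefficients.
Solving, h(x) = 2x² - x + 1.
Then h(-4) = 37.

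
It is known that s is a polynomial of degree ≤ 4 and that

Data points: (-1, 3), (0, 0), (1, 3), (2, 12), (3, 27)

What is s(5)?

First differences: -3, 3, 9, 15. Second differences: 6, 6, 6.
Level-2 differences are constant, so s has degree 2.
Fitting a degree-2 polynomial gives s(k) = 3k².
Then s(5) = 75.

75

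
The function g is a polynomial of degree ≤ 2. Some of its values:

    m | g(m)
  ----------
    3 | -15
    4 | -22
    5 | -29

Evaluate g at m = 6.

-36

Write g(m) = am² + bm + c; the 3 given values yield a linear system in the 3 coefficients.
Solving, the leading coefficient vanishes, and g(m) = -7m + 6.
Then g(6) = -36.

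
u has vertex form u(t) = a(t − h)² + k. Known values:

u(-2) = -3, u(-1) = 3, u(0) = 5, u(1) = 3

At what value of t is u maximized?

First differences 6, 2, -2; second difference -4 = 2a, so a = -2.
Expanding, the t-coefficient is −2ah = 4h; matching it to the data gives h = 0, and then k = 5.
So u(t) = -2(t + 0)² + 5.
Hence h = 0.

0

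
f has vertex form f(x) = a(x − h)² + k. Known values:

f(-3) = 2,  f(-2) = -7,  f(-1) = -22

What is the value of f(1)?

-70

First differences -9, -15; second difference -6 = 2a, so a = -3.
Expanding, the x-coefficient is −2ah = 6h; matching it to the data gives h = -4, and then k = 5.
So f(x) = -3(x + 4)² + 5.
f(1) = -3·5² + 5 = -70.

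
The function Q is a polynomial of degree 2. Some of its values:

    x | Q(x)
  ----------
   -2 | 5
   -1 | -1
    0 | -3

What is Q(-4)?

Write Q(x) = ax² + bx + c; the 3 given values yield a linear system in the 3 coefficients.
Solving, Q(x) = 2x² - 3.
Then Q(-4) = 29.

29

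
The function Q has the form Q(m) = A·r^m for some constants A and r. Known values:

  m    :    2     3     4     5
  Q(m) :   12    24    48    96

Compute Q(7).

384

Consecutive ratio: 24/12 = 2, and 48/24 = 2, so r = 2.
Then A·2^2 = 12 gives A = 3, and Q(m) = 3·2^m.
Q(7) = 3·2^7 = 384.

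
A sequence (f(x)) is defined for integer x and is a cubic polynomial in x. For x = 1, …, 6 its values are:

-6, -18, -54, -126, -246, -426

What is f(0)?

First differences: -12, -36, -72, -120, -180. Second differences: -24, -36, -48, -60. Third differences: -12, -12, -12.
Level-3 differences are constant, so f has degree 3.
Fitting a degree-3 polynomial gives f(x) = -2x³ + 2x - 6.
The constant term is f(0) = -6.

-6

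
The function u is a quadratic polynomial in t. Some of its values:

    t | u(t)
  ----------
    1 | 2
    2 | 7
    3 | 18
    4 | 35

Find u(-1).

10

First differences: 5, 11, 17. Second differences: 6, 6.
Level-2 differences are constant, so u has degree 2.
Fitting a degree-2 polynomial gives u(t) = 3t² - 4t + 3.
Then u(-1) = 10.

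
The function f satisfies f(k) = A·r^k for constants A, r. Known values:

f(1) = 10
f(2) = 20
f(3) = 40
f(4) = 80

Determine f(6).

Consecutive ratio: 20/10 = 2, and 40/20 = 2, so r = 2.
Then A·2^1 = 10 gives A = 5, and f(k) = 5·2^k.
f(6) = 5·2^6 = 320.

320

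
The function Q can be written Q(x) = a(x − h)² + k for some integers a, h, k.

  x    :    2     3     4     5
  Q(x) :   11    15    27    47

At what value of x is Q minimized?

First differences 4, 12, 20; second difference 8 = 2a, so a = 4.
Expanding, the x-coefficient is −2ah = -8h; matching it to the data gives h = 2, and then k = 11.
So Q(x) = 4(x − 2)² + 11.
Hence h = 2.

2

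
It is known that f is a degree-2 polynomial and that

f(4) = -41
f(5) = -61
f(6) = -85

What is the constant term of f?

Write f(m) = am² + bm + c; the 3 given values yield a linear system in the 3 coefficients.
Solving, f(m) = -2m² - 2m - 1.
The constant term is f(0) = -1.

-1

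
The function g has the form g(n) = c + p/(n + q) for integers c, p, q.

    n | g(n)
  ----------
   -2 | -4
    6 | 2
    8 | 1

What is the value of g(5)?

(g(n) − c)(n + q) = p for each data point; the three points give a linear system in c and q, then p follows.
Solving: c = -1, q = -2, p = 12, so g(n) = -1 + 12/(n − 2).
Then g(5) = -1 + 12/3 = 3.

3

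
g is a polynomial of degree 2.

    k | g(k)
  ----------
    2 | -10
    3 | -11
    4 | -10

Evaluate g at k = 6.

Write g(k) = ak² + bk + c; the 3 given values yield a linear system in the 3 coefficients.
Solving, g(k) = k² - 6k - 2.
Then g(6) = -2.

-2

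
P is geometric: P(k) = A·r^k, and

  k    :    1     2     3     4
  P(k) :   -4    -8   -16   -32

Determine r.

2

Consecutive ratio: -8/(-4) = 2, and -16/(-8) = 2, so r = 2.
Then A·2^1 = -4 gives A = -2, and P(k) = -2·2^k.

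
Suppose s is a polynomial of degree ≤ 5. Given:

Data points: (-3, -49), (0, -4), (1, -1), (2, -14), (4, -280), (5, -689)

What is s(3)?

-85

Write s(t) = at^5 + bt^4 + ct³ + dt² + et + p; the 6 given values yield a linear system in the 6 coefficients.
Solving, the leading coefficient vanishes, and s(t) = -t^4 - t³ + 2t² + 3t - 4.
Then s(3) = -85.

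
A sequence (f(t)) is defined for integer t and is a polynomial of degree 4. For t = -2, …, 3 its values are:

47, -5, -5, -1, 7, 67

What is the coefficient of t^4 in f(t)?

Write f(t) = at^4 + bt³ + ct² + dt + e; the 6 given values yield a linear system in the 5 coefficients.
Solving, f(t) = 2t^4 - 4t³ + 6t - 5.
The coefficient of t^4 is 2.

2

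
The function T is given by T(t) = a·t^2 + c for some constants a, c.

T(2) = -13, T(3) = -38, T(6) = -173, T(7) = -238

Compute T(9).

From T(2) = -13 and T(3) = -38: 4a + c = -13 and 9a + c = -38.
Subtracting: 5a = -25, so a = -5; then c = -13 − (-5)·4 = 7.
So T(t) = -5t² + 7, and T(9) = -398.

-398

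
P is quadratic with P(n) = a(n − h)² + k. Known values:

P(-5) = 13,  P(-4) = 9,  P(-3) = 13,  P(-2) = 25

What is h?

First differences -4, 4, 12; second difference 8 = 2a, so a = 4.
Expanding, the n-coefficient is −2ah = -8h; matching it to the data gives h = -4, and then k = 9.
So P(n) = 4(n + 4)² + 9.
Hence h = -4.

-4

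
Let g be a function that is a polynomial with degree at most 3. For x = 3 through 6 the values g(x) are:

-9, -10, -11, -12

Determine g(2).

-8

First differences: -1, -1, -1.
Level-1 differences are constant, so g has degree 1.
Fitting a degree-1 polynomial gives g(x) = -x - 6.
Then g(2) = -8.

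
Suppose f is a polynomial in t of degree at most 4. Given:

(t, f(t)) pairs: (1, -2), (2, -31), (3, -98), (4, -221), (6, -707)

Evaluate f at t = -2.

Write f(t) = at^4 + bt³ + ct² + dt + e; the 5 given values yield a linear system in the 5 coefficients.
Solving, the leading coefficient vanishes, and f(t) = -3t³ - t² - 5t + 7.
Then f(-2) = 37.

37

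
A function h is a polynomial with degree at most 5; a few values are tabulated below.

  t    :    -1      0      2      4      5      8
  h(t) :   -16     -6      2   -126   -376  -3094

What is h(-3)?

-168

Write h(t) = at^5 + bt^4 + ct³ + dt² + et + p; the 6 given values yield a linear system in the 6 coefficients.
Solving, the leading coefficient vanishes, and h(t) = -t^4 + 2t³ - t² + 6t - 6.
Then h(-3) = -168.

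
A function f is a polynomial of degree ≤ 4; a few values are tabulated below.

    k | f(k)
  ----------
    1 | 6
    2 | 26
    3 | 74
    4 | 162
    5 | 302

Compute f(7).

786

First differences: 20, 48, 88, 140. Second differences: 28, 40, 52. Third differences: 12, 12.
Level-3 differences are constant, so f has degree 3.
Fitting a degree-3 polynomial gives f(k) = 2k³ + 2k² + 2.
Then f(7) = 786.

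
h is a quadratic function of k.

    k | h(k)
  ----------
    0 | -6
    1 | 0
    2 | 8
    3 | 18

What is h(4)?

30

Write h(k) = ak² + bk + c; the 4 given values yield a linear system in the 3 coefficients.
Solving, h(k) = k² + 5k - 6.
Then h(4) = 30.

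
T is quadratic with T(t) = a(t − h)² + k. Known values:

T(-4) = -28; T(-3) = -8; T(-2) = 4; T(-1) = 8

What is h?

-1

First differences 20, 12, 4; second difference -8 = 2a, so a = -4.
Expanding, the t-coefficient is −2ah = 8h; matching it to the data gives h = -1, and then k = 8.
So T(t) = -4(t + 1)² + 8.
Hence h = -1.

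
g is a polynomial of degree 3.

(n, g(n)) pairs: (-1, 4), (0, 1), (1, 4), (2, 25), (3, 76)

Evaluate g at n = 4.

169

Write g(n) = an³ + bn² + cn + d; the 5 given values yield a linear system in the 4 coefficients.
Solving, g(n) = 2n³ + 3n² - 2n + 1.
Then g(4) = 169.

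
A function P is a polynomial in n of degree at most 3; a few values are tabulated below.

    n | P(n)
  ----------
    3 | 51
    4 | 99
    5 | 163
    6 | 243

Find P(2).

Write P(n) = an³ + bn² + cn + d; the 4 given values yield a linear system in the 4 coefficients.
Solving, the leading coefficient vanishes, and P(n) = 8n² - 8n + 3.
Then P(2) = 19.

19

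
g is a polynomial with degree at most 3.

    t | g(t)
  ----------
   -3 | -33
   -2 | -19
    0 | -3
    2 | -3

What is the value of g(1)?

-1

Write g(t) = at³ + bt² + ct + d; the 4 given values yield a linear system in the 4 coefficients.
Solving, the leading coefficient vanishes, and g(t) = -2t² + 4t - 3.
Then g(1) = -1.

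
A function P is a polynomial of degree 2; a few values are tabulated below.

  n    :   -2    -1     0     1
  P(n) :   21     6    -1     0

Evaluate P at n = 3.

First differences: -15, -7, 1. Second differences: 8, 8.
Level-2 differences are constant, so P has degree 2.
Fitting a degree-2 polynomial gives P(n) = 4n² - 3n - 1.
Then P(3) = 26.

26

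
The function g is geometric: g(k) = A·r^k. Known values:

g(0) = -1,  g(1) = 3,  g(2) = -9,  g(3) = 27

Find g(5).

243

Consecutive ratio: 3/(-1) = -3, and -9/3 = -3, so r = -3.
Then A·(-3)^0 = -1 gives A = -1, and g(k) = -1·(-3)^k.
g(5) = -1·(-3)^5 = 243.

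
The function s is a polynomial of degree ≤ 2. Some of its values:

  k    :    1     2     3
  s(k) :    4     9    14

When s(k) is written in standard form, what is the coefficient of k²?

0

First differences: 5, 5.
Level-1 differences are constant, so s has degree 1.
Fitting a degree-1 polynomial gives s(k) = 5k - 1.
The coefficient of k² is 0.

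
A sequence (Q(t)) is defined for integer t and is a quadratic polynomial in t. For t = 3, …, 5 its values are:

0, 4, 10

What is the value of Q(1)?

-2

Write Q(t) = at² + bt + c; the 3 given values yield a linear system in the 3 coefficients.
Solving, Q(t) = t² - 3t.
Then Q(1) = -2.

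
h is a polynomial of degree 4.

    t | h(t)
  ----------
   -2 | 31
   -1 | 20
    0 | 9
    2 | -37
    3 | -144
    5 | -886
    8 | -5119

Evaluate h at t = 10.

-11981

Write h(t) = at^4 + bt³ + ct² + dt + e; the 7 given values yield a linear system in the 5 coefficients.
Solving, h(t) = -t^4 - 2t³ + t² - 9t + 9.
Then h(10) = -11981.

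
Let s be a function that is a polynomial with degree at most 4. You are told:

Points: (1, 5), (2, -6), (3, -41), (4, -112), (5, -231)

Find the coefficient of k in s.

3

Write s(k) = ak^4 + bk³ + ck² + dk + e; the 5 given values yield a linear system in the 5 coefficients.
Solving, the leading coefficient vanishes, and s(k) = -2k³ + 3k + 4.
The coefficient of k is 3.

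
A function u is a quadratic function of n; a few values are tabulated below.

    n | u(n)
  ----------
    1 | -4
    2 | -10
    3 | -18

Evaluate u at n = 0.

Write u(n) = an² + bn + c; the 3 given values yield a linear system in the 3 coefficients.
Solving, u(n) = -n² - 3n.
Then u(0) = 0.

0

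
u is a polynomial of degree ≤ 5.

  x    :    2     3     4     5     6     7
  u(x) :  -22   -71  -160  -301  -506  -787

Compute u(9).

-1625

First differences: -49, -89, -141, -205, -281. Second differences: -40, -52, -64, -76. Third differences: -12, -12, -12.
Level-3 differences are constant, so u has degree 3.
Fitting a degree-3 polynomial gives u(x) = -2x³ - 2x² - x + 4.
Then u(9) = -1625.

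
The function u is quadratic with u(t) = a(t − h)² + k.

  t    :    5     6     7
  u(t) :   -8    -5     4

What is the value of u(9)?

40

First differences 3, 9; second difference 6 = 2a, so a = 3.
Expanding, the t-coefficient is −2ah = -6h; matching it to the data gives h = 5, and then k = -8.
So u(t) = 3(t − 5)² − 8.
u(9) = 3·4² − 8 = 40.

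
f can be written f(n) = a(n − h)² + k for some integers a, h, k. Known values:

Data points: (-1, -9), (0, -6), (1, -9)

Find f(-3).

First differences 3, -3; second difference -6 = 2a, so a = -3.
Expanding, the n-coefficient is −2ah = 6h; matching it to the data gives h = 0, and then k = -6.
So f(n) = -3(n + 0)² − 6.
f(-3) = -3·(-3)² − 6 = -33.

-33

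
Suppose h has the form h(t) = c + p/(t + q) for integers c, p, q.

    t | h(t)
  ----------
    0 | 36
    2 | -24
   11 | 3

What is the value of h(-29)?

7

(h(t) − c)(t + q) = p for each data point; the three points give a linear system in c and q, then p follows.
Solving: c = 6, q = -1, p = -30, so h(t) = 6 − 30/(t − 1).
Then h(-29) = 6 − 30/(-30) = 7.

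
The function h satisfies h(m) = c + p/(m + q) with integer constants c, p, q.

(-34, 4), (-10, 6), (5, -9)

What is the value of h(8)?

-3

(h(m) − c)(m + q) = p for each data point; the three points give a linear system in c and q, then p follows.
Solving: c = 3, q = -2, p = -36, so h(m) = 3 − 36/(m − 2).
Then h(8) = 3 − 36/6 = -3.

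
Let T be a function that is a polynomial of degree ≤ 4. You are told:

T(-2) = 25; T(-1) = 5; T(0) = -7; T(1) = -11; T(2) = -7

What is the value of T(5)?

53

First differences: -20, -12, -4, 4. Second differences: 8, 8, 8.
Level-2 differences are constant, so T has degree 2.
Fitting a degree-2 polynomial gives T(k) = 4k² - 8k - 7.
Then T(5) = 53.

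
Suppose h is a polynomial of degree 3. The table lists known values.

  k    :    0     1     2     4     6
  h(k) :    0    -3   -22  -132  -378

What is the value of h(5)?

-235

Write h(k) = ak³ + bk² + ck + d; the 5 given values yield a linear system in the 4 coefficients.
Solving, h(k) = -k³ - 5k² + 3k.
Then h(5) = -235.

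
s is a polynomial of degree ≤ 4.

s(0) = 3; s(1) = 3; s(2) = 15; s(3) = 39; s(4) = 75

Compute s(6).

Write s(k) = ak^4 + bk³ + ck² + dk + e; the 5 given values yield a linear system in the 5 coefficients.
Solving, the top 2 coefficients vanish, and s(k) = 6k² - 6k + 3.
Then s(6) = 183.

183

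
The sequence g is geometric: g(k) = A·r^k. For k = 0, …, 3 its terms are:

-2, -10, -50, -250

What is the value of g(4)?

-1250

Consecutive ratio: -10/(-2) = 5, and -50/(-10) = 5, so r = 5.
Then A·5^0 = -2 gives A = -2, and g(k) = -2·5^k.
g(4) = -2·5^4 = -1250.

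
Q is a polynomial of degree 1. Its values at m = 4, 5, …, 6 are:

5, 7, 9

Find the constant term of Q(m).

First differences: 2, 2.
Level-1 differences are constant, so Q has degree 1.
Fitting a degree-1 polynomial gives Q(m) = 2m - 3.
The constant term is Q(0) = -3.

-3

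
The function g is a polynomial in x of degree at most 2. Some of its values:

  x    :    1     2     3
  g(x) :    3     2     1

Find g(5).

-1

Write g(x) = ax² + bx + c; the 3 given values yield a linear system in the 3 coefficients.
Solving, the leading coefficient vanishes, and g(x) = -x + 4.
Then g(5) = -1.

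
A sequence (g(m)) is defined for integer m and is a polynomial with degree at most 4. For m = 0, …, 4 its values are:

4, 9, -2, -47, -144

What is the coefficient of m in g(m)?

7

First differences: 5, -11, -45, -97. Second differences: -16, -34, -52. Third differences: -18, -18.
Level-3 differences are constant, so g has degree 3.
Fitting a degree-3 polynomial gives g(m) = -3m³ + m² + 7m + 4.
The coefficient of m is 7.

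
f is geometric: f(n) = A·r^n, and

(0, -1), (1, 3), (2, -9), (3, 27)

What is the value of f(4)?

-81

Consecutive ratio: 3/(-1) = -3, and -9/3 = -3, so r = -3.
Then A·(-3)^0 = -1 gives A = -1, and f(n) = -1·(-3)^n.
f(4) = -1·(-3)^4 = -81.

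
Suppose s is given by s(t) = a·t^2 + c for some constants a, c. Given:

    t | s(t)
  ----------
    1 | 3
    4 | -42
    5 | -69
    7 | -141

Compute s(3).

-21

From s(1) = 3 and s(4) = -42: 1a + c = 3 and 16a + c = -42.
Subtracting: 15a = -45, so a = -3; then c = 3 − (-3)·1 = 6.
So s(t) = -3t² + 6, and s(3) = -21.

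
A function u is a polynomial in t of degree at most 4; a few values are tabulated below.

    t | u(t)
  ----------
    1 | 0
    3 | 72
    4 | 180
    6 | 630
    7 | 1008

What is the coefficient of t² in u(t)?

Write u(t) = at^4 + bt³ + ct² + dt + e; the 5 given values yield a linear system in the 5 coefficients.
Solving, the leading coefficient vanishes, and u(t) = 3t³ - 3t.
The coefficient of t² is 0.

0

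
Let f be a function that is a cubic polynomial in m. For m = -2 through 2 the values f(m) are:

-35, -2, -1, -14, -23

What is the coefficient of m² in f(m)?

-7

First differences: 33, 1, -13, -9. Second differences: -32, -14, 4. Third differences: 18, 18.
Level-3 differences are constant, so f has degree 3.
Fitting a degree-3 polynomial gives f(m) = 3m³ - 7m² - 9m - 1.
The coefficient of m² is -7.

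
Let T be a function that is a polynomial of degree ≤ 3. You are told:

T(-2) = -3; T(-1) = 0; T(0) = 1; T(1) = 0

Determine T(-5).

-24

Write T(k) = ak³ + bk² + ck + d; the 4 given values yield a linear system in the 4 coefficients.
Solving, the leading coefficient vanishes, and T(k) = -k² + 1.
Then T(-5) = -24.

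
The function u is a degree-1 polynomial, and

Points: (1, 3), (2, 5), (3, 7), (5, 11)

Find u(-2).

-3

Write u(n) = an + b; the 4 given values yield a linear system in the 2 coefficients.
Solving, u(n) = 2n + 1.
Then u(-2) = -3.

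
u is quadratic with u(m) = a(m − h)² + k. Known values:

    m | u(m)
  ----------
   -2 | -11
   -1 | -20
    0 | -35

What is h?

First differences -9, -15; second difference -6 = 2a, so a = -3.
Expanding, the m-coefficient is −2ah = 6h; matching it to the data gives h = -3, and then k = -8.
So u(m) = -3(m + 3)² − 8.
Hence h = -3.

-3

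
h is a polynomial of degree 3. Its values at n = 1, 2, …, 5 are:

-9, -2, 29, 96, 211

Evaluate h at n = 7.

633

First differences: 7, 31, 67, 115. Second differences: 24, 36, 48. Third differences: 12, 12.
Level-3 differences are constant, so h has degree 3.
Fitting a degree-3 polynomial gives h(n) = 2n³ - 7n - 4.
Then h(7) = 633.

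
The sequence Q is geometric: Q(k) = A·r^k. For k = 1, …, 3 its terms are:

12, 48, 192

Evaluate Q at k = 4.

768

Consecutive ratio: 48/12 = 4, and 192/48 = 4, so r = 4.
Then A·4^1 = 12 gives A = 3, and Q(k) = 3·4^k.
Q(4) = 3·4^4 = 768.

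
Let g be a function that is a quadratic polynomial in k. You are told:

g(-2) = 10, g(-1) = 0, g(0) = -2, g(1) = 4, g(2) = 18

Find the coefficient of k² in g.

First differences: -10, -2, 6, 14. Second differences: 8, 8, 8.
Level-2 differences are constant, so g has degree 2.
Fitting a degree-2 polynomial gives g(k) = 4k² + 2k - 2.
The coefficient of k² is 4.

4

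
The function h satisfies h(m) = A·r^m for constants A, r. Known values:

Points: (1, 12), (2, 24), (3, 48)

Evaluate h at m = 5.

Consecutive ratio: 24/12 = 2, and 48/24 = 2, so r = 2.
Then A·2^1 = 12 gives A = 6, and h(m) = 6·2^m.
h(5) = 6·2^5 = 192.

192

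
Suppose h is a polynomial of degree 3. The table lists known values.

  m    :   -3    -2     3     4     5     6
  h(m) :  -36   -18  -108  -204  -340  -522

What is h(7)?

Write h(m) = am³ + bm² + cm + d; the 6 given values yield a linear system in the 4 coefficients.
Solving, h(m) = -m³ - 8m² - 3m.
Then h(7) = -756.

-756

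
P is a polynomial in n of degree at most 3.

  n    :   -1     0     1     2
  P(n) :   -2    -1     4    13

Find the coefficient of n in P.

First differences: 1, 5, 9. Second differences: 4, 4.
Level-2 differences are constant, so P has degree 2.
Fitting a degree-2 polynomial gives P(n) = 2n² + 3n - 1.
The coefficient of n is 3.

3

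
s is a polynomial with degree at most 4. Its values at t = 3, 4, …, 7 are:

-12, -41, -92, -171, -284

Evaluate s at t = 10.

-887

First differences: -29, -51, -79, -113. Second differences: -22, -28, -34. Third differences: -6, -6.
Level-3 differences are constant, so s has degree 3.
Fitting a degree-3 polynomial gives s(t) = -t³ + t² + t + 3.
Then s(10) = -887.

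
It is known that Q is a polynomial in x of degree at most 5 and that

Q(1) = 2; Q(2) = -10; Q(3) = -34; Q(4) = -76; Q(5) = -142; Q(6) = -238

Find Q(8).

Write Q(x) = ax^5 + bx^4 + cx³ + dx² + ex + p; the 6 given values yield a linear system in the 6 coefficients.
Solving, the top 2 coefficients vanish, and Q(x) = -x³ - 5x + 8.
Then Q(8) = -544.

-544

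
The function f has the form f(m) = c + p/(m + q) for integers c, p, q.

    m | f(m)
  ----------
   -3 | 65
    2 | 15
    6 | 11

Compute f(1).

(f(m) − c)(m + q) = p for each data point; the three points give a linear system in c and q, then p follows.
Solving: c = 5, q = 4, p = 60, so f(m) = 5 + 60/(m + 4).
Then f(1) = 5 + 60/5 = 17.

17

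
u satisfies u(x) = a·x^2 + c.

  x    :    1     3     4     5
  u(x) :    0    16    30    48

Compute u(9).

160

From u(1) = 0 and u(3) = 16: 1a + c = 0 and 9a + c = 16.
Subtracting: 8a = 16, so a = 2; then c = 0 − 2·1 = -2.
So u(x) = 2x² − 2, and u(9) = 160.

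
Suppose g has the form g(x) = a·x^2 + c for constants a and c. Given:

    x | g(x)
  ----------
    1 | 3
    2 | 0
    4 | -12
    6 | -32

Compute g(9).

-77

From g(1) = 3 and g(2) = 0: 1a + c = 3 and 4a + c = 0.
Subtracting: 3a = -3, so a = -1; then c = 3 − (-1)·1 = 4.
So g(x) = -1x² + 4, and g(9) = -77.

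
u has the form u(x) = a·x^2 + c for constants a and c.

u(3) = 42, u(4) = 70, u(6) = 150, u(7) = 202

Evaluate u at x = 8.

262

From u(3) = 42 and u(4) = 70: 9a + c = 42 and 16a + c = 70.
Subtracting: 7a = 28, so a = 4; then c = 42 − 4·9 = 6.
So u(x) = 4x² + 6, and u(8) = 262.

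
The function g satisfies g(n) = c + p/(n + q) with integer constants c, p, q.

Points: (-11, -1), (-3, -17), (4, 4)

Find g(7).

3

(g(n) − c)(n + q) = p for each data point; the three points give a linear system in c and q, then p follows.
Solving: c = 1, q = 2, p = 18, so g(n) = 1 + 18/(n + 2).
Then g(7) = 1 + 18/9 = 3.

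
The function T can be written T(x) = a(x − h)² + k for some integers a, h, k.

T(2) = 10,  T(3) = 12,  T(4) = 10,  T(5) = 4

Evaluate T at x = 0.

First differences 2, -2, -6; second difference -4 = 2a, so a = -2.
Expanding, the x-coefficient is −2ah = 4h; matching it to the data gives h = 3, and then k = 12.
So T(x) = -2(x − 3)² + 12.
T(0) = -2·(-3)² + 12 = -6.

-6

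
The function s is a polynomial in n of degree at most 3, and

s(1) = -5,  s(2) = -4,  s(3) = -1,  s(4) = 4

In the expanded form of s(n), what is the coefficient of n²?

First differences: 1, 3, 5. Second differences: 2, 2.
Level-2 differences are constant, so s has degree 2.
Fitting a degree-2 polynomial gives s(n) = n² - 2n - 4.
The coefficient of n² is 1.

1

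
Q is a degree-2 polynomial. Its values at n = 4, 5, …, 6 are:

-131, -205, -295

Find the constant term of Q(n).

Write Q(n) = an² + bn + c; the 3 given values yield a linear system in the 3 coefficients.
Solving, Q(n) = -8n² - 2n + 5.
The constant term is Q(0) = 5.

5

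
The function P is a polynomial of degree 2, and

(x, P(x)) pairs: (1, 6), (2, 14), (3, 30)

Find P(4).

Write P(x) = ax² + bx + c; the 3 given values yield a linear system in the 3 coefficients.
Solving, P(x) = 4x² - 4x + 6.
Then P(4) = 54.

54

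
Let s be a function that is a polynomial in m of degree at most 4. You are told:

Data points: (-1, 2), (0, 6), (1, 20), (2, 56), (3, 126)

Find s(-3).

-24

Write s(m) = am^4 + bm³ + cm² + dm + e; the 5 given values yield a linear system in the 5 coefficients.
Solving, the leading coefficient vanishes, and s(m) = 2m³ + 5m² + 7m + 6.
Then s(-3) = -24.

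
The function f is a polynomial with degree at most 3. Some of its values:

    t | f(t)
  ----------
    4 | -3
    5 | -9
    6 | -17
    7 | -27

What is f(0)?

Write f(t) = at³ + bt² + ct + d; the 4 given values yield a linear system in the 4 coefficients.
Solving, the leading coefficient vanishes, and f(t) = -t² + 3t + 1.
The constant term is f(0) = 1.

1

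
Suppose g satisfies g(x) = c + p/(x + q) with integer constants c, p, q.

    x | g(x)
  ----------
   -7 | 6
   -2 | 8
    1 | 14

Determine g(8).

(g(x) − c)(x + q) = p for each data point; the three points give a linear system in c and q, then p follows.
Solving: c = 4, q = -3, p = -20, so g(x) = 4 − 20/(x − 3).
Then g(8) = 4 − 20/5 = 0.

0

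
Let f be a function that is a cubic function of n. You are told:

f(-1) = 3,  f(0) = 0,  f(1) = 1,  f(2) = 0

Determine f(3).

-9

Write f(n) = an³ + bn² + cn + d; the 4 given values yield a linear system in the 4 coefficients.
Solving, f(n) = -n³ + 2n².
Then f(3) = -9.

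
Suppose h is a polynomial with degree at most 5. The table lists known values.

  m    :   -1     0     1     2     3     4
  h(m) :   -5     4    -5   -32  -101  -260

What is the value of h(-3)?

-197

Write h(m) = am^5 + bm^4 + cm³ + dm² + em + p; the 6 given values yield a linear system in the 6 coefficients.
Solving, the leading coefficient vanishes, and h(m) = -m^4 + 2m³ - 8m² - 2m + 4.
Then h(-3) = -197.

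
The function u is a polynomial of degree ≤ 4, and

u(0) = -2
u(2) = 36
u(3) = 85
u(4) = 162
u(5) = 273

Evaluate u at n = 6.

Write u(n) = an^4 + bn³ + cn² + dn + e; the 5 given values yield a linear system in the 5 coefficients.
Solving, the leading coefficient vanishes, and u(n) = n³ + 5n² + 5n - 2.
Then u(6) = 424.

424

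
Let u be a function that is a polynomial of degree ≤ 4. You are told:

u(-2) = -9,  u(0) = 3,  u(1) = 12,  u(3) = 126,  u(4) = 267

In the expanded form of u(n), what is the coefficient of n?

2

Write u(n) = an^4 + bn³ + cn² + dn + e; the 5 given values yield a linear system in the 5 coefficients.
Solving, the leading coefficient vanishes, and u(n) = 3n³ + 4n² + 2n + 3.
The coefficient of n is 2.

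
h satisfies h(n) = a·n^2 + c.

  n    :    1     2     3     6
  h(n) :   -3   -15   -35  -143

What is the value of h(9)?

-323

From h(1) = -3 and h(2) = -15: 1a + c = -3 and 4a + c = -15.
Subtracting: 3a = -12, so a = -4; then c = -3 − (-4)·1 = 1.
So h(n) = -4n² + 1, and h(9) = -323.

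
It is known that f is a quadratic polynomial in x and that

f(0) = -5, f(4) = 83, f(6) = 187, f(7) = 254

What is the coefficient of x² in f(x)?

Write f(x) = ax² + bx + c; the 4 given values yield a linear system in the 3 coefficients.
Solving, f(x) = 5x² + 2x - 5.
The coefficient of x² is 5.

5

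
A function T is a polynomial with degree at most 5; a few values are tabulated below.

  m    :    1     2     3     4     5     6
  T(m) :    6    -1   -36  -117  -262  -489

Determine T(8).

First differences: -7, -35, -81, -145, -227. Second differences: -28, -46, -64, -82. Third differences: -18, -18, -18.
Level-3 differences are constant, so T has degree 3.
Fitting a degree-3 polynomial gives T(m) = -3m³ + 4m² + 2m + 3.
Then T(8) = -1261.

-1261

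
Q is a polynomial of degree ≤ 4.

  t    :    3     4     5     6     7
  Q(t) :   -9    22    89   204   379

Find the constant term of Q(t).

-6

First differences: 31, 67, 115, 175. Second differences: 36, 48, 60. Third differences: 12, 12.
Level-3 differences are constant, so Q has degree 3.
Fitting a degree-3 polynomial gives Q(t) = 2t³ - 6t² - t - 6.
The constant term is Q(0) = -6.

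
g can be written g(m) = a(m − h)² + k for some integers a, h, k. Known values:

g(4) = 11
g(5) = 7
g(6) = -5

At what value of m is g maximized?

First differences -4, -12; second difference -8 = 2a, so a = -4.
Expanding, the m-coefficient is −2ah = 8h; matching it to the data gives h = 4, and then k = 11.
So g(m) = -4(m − 4)² + 11.
Hence h = 4.

4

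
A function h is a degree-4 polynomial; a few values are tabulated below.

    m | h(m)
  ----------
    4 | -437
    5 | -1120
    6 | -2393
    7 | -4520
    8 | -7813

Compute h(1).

Write h(m) = am^4 + bm³ + cm² + dm + e; the 5 given values yield a linear system in the 5 coefficients.
Solving, h(m) = -2m^4 + 7m² - 8m - 5.
Then h(1) = -8.

-8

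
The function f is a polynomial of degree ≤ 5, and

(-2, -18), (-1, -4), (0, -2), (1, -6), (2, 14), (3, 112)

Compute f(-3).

First differences: 14, 2, -4, 20, 98. Second differences: -12, -6, 24, 78. Third differences: 6, 30, 54. Fourth differences: 24, 24.
Level-4 differences are constant, so f has degree 4.
Fitting a degree-4 polynomial gives f(n) = n^4 + 3n³ - 4n² - 4n - 2.
Then f(-3) = -26.

-26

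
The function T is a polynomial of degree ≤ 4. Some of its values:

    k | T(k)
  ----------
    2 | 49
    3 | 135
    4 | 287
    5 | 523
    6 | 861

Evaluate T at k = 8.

Write T(k) = ak^4 + bk³ + ck² + dk + e; the 5 given values yield a linear system in the 5 coefficients.
Solving, the leading coefficient vanishes, and T(k) = 3k³ + 6k² - k + 3.
Then T(8) = 1915.

1915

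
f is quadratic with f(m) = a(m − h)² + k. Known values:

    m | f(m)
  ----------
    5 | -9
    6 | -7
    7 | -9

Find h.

First differences 2, -2; second difference -4 = 2a, so a = -2.
Expanding, the m-coefficient is −2ah = 4h; matching it to the data gives h = 6, and then k = -7.
So f(m) = -2(m − 6)² − 7.
Hence h = 6.

6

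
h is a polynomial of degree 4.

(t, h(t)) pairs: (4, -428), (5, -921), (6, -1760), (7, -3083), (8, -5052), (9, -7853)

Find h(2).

-48

Write h(t) = at^4 + bt³ + ct² + dt + e; the 6 given values yield a linear system in the 5 coefficients.
Solving, h(t) = -t^4 - t³ - 7t² + 4.
Then h(2) = -48.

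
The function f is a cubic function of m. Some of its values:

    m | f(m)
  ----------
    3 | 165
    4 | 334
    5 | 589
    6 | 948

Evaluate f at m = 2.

64

Write f(m) = am³ + bm² + cm + d; the 4 given values yield a linear system in the 4 coefficients.
Solving, f(m) = 3m³ + 7m² + 9m - 6.
Then f(2) = 64.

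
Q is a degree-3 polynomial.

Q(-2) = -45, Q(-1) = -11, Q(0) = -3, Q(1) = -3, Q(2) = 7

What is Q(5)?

Write Q(m) = am³ + bm² + cm + d; the 5 given values yield a linear system in the 4 coefficients.
Solving, Q(m) = 3m³ - 4m² + m - 3.
Then Q(5) = 277.

277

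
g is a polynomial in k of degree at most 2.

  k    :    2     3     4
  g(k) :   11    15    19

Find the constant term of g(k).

3

Write g(k) = ak² + bk + c; the 3 given values yield a linear system in the 3 coefficients.
Solving, the leading coefficient vanishes, and g(k) = 4k + 3.
The constant term is g(0) = 3.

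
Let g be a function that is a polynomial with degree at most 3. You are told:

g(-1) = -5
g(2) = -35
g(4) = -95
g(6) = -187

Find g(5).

-137

Write g(x) = ax³ + bx² + cx + d; the 4 given values yield a linear system in the 4 coefficients.
Solving, the leading coefficient vanishes, and g(x) = -4x² - 6x - 7.
Then g(5) = -137.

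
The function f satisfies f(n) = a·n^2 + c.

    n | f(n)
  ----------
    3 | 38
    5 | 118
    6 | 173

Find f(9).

From f(3) = 38 and f(5) = 118: 9a + c = 38 and 25a + c = 118.
Subtracting: 16a = 80, so a = 5; then c = 38 − 5·9 = -7.
So f(n) = 5n² − 7, and f(9) = 398.

398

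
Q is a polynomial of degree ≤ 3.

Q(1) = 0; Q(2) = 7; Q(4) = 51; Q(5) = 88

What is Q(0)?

Write Q(x) = ax³ + bx² + cx + d; the 4 given values yield a linear system in the 4 coefficients.
Solving, the leading coefficient vanishes, and Q(x) = 5x² - 8x + 3.
Then Q(0) = 3.

3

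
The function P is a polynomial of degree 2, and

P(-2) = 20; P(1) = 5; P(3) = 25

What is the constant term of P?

Write P(n) = an² + bn + c; the 3 given values yield a linear system in the 3 coefficients.
Solving, P(n) = 3n² - 2n + 4.
The constant term is P(0) = 4.

4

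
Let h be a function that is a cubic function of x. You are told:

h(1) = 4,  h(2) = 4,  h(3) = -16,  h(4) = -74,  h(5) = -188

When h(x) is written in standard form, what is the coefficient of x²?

First differences: 0, -20, -58, -114. Second differences: -20, -38, -56. Third differences: -18, -18.
Level-3 differences are constant, so h has degree 3.
Fitting a degree-3 polynomial gives h(x) = -3x³ + 8x² - 3x + 2.
The coefficient of x² is 8.

8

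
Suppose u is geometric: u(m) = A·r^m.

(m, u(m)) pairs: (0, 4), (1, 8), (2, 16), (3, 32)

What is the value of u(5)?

128

Consecutive ratio: 8/4 = 2, and 16/8 = 2, so r = 2.
Then A·2^0 = 4 gives A = 4, and u(m) = 4·2^m.
u(5) = 4·2^5 = 128.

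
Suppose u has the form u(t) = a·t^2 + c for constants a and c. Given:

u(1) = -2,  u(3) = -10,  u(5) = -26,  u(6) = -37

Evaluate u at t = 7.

From u(1) = -2 and u(3) = -10: 1a + c = -2 and 9a + c = -10.
Subtracting: 8a = -8, so a = -1; then c = -2 − (-1)·1 = -1.
So u(t) = -1t² − 1, and u(7) = -50.

-50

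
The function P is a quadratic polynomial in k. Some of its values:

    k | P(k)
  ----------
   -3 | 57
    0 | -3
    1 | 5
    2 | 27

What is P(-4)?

Write P(k) = ak² + bk + c; the 4 given values yield a linear system in the 3 coefficients.
Solving, P(k) = 7k² + k - 3.
Then P(-4) = 105.

105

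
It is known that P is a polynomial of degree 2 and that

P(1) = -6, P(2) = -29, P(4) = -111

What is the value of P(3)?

-64

Write P(k) = ak² + bk + c; the 3 given values yield a linear system in the 3 coefficients.
Solving, P(k) = -6k² - 5k + 5.
Then P(3) = -64.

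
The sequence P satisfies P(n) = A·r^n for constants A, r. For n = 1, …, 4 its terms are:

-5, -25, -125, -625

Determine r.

Consecutive ratio: -25/(-5) = 5, and -125/(-25) = 5, so r = 5.
Then A·5^1 = -5 gives A = -1, and P(n) = -1·5^n.

5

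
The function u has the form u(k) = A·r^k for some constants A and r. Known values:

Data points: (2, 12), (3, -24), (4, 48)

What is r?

-2

Consecutive ratio: -24/12 = -2, and 48/(-24) = -2, so r = -2.
Then A·(-2)^2 = 12 gives A = 3, and u(k) = 3·(-2)^k.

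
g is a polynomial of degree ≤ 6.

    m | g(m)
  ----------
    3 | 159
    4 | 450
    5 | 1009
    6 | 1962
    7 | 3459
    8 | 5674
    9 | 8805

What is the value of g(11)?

18727

First differences: 291, 559, 953, 1497, 2215, 3131. Second differences: 268, 394, 544, 718, 916. Third differences: 126, 150, 174, 198. Fourth differences: 24, 24, 24.
Level-4 differences are constant, so g has degree 4.
Fitting a degree-4 polynomial gives g(m) = m^4 + 3m³ + m² - 2m - 6.
Then g(11) = 18727.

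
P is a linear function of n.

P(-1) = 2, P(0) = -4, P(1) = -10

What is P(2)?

First differences: -6, -6.
Level-1 differences are constant, so P has degree 1.
Fitting a degree-1 polynomial gives P(n) = -6n - 4.
Then P(2) = -16.

-16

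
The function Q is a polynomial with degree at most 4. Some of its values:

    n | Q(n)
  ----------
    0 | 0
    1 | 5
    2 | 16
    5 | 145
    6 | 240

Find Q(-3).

-39

Write Q(n) = an^4 + bn³ + cn² + dn + e; the 5 given values yield a linear system in the 5 coefficients.
Solving, the leading coefficient vanishes, and Q(n) = n³ + 4n.
Then Q(-3) = -39.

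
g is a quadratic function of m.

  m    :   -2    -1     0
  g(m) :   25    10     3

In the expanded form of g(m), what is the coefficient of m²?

4

Write g(m) = am² + bm + c; the 3 given values yield a linear system in the 3 coefficients.
Solving, g(m) = 4m² - 3m + 3.
The coefficient of m² is 4.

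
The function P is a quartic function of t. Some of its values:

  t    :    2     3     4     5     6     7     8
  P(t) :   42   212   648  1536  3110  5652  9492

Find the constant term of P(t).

-4

Write P(t) = at^4 + bt³ + ct² + dt + e; the 7 given values yield a linear system in the 5 coefficients.
Solving, P(t) = 2t^4 + 3t³ - 4t² + 3t - 4.
The constant term is P(0) = -4.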